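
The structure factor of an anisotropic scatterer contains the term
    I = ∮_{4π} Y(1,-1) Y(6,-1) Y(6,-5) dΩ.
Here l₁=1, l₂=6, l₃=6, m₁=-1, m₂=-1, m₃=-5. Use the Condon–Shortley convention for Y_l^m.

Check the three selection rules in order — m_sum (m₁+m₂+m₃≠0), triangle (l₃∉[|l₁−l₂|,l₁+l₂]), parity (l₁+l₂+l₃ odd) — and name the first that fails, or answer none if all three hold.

m_sum

Σmᵢ = -7  ✗
l₃∈[|l₁−l₂|,l₁+l₂]=[5,7], have l₃=6
Σlᵢ = 13 ⇒ odd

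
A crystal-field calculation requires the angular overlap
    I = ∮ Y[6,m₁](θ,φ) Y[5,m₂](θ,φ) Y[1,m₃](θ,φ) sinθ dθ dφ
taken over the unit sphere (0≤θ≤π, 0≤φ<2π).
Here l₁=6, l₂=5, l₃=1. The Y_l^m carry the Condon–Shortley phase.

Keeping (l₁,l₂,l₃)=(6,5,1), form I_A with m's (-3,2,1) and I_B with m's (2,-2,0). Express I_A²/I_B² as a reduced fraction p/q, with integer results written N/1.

Shared (l₁,l₂,l₃)=(6,5,1): N and (l;000)² cancel in I_A²/I_B².
A: Δ = 10!·2!·0!/13! = 1/858; Racah Σ t=7..7: t=7:−1/60480 = -1/60480; ⇒ 3j(6 5 1; -3 2 1)² = 6/143, sgn -1
B: Δ = 10!·2!·0!/13! = 1/858; Racah Σ t=3..3: t=3:−1/30240 = -1/30240; ⇒ 3j(6 5 1; 2 -2 0)² = 16/429, sgn +1
I_A²/I_B² = (6/143)/(16/429) = 9/8

9/8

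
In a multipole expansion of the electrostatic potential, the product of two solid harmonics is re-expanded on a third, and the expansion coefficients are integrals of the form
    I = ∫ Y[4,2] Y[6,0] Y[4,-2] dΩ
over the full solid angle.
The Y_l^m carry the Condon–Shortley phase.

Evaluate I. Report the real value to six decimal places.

Rules hold: Σm=0, L=14 even, 2≤4≤10.
N = 9·13·9 = 1053
Δ = 6!·2!·6!/15! = 1/1261260
Racah Σ t=2..4: t=2:+1/4608 t=3:−1/1296 t=4:+1/4608 = -7/20736
⇒ 3j(4 6 4; 0 0 0)² = 20/1287, sgn -1
Racah Σ t=0..2: t=0:+1/1036800 t=1:−1/14400 t=2:+1/4608 = 77/518400
⇒ 3j(4 6 4; 2 0 -2)² = 11/585, sgn +1
4πI² = N·(3j₀)²·(3jₘ)² = 4/13
I = -1·√(0.307692/4π) = -0.15647804

-0.156478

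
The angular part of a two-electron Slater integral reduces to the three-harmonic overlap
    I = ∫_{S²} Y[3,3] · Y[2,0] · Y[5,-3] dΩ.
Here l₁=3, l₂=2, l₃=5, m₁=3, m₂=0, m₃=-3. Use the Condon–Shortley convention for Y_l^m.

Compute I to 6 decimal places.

m-sum 0 ✓  L=10 even ✓  1≤5≤5 ✓
Π(2lᵢ+1) = 7×5×11 = 385
triangle coeff Δ(3,2,5) = 1/2310
Σ_t [0,0]: t=0:+1/144 = 1/144
(3j)²=10/231 [(3 2 5; 0 0 0)], sign=-1
Σ_t [0,0]: t=0:+1/2880 = 1/2880
(3j)²=2/165 [(3 2 5; 3 0 -3)], sign=+1
⇒ 4πI² = 20/99
I = (-1)√(20/99/(4π)) = -0.12679218

-0.126792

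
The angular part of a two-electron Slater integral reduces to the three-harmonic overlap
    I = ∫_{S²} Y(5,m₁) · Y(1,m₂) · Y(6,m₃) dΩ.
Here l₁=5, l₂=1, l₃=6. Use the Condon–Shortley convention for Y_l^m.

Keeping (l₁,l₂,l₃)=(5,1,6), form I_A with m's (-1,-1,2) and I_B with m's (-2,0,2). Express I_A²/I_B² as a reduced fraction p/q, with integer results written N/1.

Same 5,1,6: normalisation and zero-m 3j drop out of the ratio.
A: Δ: 0! 10! 2! / 13! → 1/858; sum: t=0:+1/34560 = 1/34560; 3j²(5 1 6; -1 -1 2) = Δ·Π!·Σ² = 14/429  (sign +1)
B: Δ: 0! 10! 2! / 13! → 1/858; sum: t=0:+1/30240 = 1/30240; 3j²(5 1 6; -2 0 2) = Δ·Π!·Σ² = 16/429  (sign +1)
I_A²/I_B² = (14/429)/(16/429) = 7/8

7/8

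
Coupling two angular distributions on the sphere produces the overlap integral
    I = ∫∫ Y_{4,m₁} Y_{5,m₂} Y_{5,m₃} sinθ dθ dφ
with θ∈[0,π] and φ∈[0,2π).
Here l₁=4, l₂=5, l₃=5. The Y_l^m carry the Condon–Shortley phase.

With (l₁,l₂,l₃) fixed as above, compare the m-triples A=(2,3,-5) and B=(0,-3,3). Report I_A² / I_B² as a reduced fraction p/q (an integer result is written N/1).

2/1

Same 4,5,5: normalisation and zero-m 3j drop out of the ratio.
A: Δ: 4! 4! 6! / 15! → 1/3153150; sum: t=2:+1/69120 = 1/69120; 3j²(4 5 5; 2 3 -5) = Δ·Π!·Σ² = 4/143  (sign +1)
B: Δ: 4! 4! 6! / 15! → 1/3153150; sum: t=0:+1/27648 t=1:−1/4320 t=2:+1/11520 = -1/9216; 3j²(4 5 5; 0 -3 3) = Δ·Π!·Σ² = 2/143  (sign -1)
I_A²/I_B² = (4/143)/(2/143) = 2/1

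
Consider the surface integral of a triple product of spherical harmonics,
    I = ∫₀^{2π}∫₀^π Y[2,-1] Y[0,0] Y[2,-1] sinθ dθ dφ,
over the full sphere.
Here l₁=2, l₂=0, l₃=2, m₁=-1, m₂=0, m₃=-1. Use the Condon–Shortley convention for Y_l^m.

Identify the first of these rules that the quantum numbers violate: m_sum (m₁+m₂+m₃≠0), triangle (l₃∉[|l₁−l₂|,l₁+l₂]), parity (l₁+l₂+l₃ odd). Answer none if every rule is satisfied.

Σmᵢ = -2  ✗
l₃∈[|l₁−l₂|,l₁+l₂]=[2,2], have l₃=2
Σlᵢ = 4 ⇒ even

m_sum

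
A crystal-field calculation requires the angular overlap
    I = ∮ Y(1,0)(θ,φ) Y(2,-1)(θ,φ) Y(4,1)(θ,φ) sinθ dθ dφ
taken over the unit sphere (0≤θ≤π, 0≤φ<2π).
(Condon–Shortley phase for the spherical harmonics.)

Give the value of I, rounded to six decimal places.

triangle: need 1≤l₃≤3, have 4; I=0

0.000000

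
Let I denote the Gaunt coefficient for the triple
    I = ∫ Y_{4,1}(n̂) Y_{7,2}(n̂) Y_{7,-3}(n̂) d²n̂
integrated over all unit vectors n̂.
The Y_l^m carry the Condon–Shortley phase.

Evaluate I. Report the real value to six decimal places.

-0.130365

Checks pass: Σm=0; 18 even; l₃=7∈[3,11].
(2·4+1)(2·7+1)(2·7+1) = 2025
Δ: 4! 4! 10! / 19! → 1/58198140
sum: t=0:+1/17418240 t=1:−1/622080 t=2:+1/230400 t=3:−1/622080 t=4:+1/17418240 = 1/806400
3j²(4 7 7; 0 0 0) = Δ·Π!·Σ² = 2268/230945  (sign -1)
sum: t=0:+1/52254720 t=1:−1/1935360 t=2:+1/725760 t=3:−1/2488320 = 5/10450944
3j²(4 7 7; 1 2 -3) = Δ·Π!·Σ² = 31250/2909907  (sign +1)
combine: 4πI² = 2025·2268/230945·31250/2909907 = 455625000/2133423721
take √, sign -1: I = -0.13036478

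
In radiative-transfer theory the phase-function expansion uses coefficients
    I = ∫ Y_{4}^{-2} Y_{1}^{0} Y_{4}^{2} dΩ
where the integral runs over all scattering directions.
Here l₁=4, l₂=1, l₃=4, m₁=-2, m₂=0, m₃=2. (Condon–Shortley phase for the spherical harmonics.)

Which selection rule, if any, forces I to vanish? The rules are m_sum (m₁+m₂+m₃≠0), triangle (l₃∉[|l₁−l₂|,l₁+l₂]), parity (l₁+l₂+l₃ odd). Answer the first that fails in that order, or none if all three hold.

parity

azimuthal sum: -2 + 0 + 2 = 0  ✓
3 ≤ 4 ≤ 5 (triangle on l)  ✓
L = 4 + 1 + 4 = 9 (odd)  ✗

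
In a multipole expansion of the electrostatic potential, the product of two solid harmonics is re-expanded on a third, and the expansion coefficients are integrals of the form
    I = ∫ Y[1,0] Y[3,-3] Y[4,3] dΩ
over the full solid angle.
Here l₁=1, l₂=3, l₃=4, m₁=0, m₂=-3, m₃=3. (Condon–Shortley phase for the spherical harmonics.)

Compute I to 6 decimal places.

-0.162868

Checks pass: Σm=0; 8 even; l₃=4∈[2,4].
(2·1+1)(2·3+1)(2·4+1) = 189
Δ: 0! 2! 6! / 9! → 1/252
sum: t=0:+1/36 = 1/36
3j²(1 3 4; 0 0 0) = Δ·Π!·Σ² = 4/63  (sign +1)
sum: t=0:+1/720 = 1/720
3j²(1 3 4; 0 -3 3) = Δ·Π!·Σ² = 1/36  (sign -1)
combine: 4πI² = 189·4/63·1/36 = 1/3
take √, sign -1: I = -0.16286750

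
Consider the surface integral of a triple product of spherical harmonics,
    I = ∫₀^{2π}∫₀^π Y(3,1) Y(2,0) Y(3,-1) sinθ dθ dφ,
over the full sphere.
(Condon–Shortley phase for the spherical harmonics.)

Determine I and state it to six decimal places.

Checks pass: Σm=0; 8 even; l₃=3∈[1,5].
(2·3+1)(2·2+1)(2·3+1) = 245
Δ: 2! 4! 2! / 9! → 1/3780
sum: t=0:+1/24 t=1:−1/4 t=2:+1/24 = -1/6
3j²(3 2 3; 0 0 0) = Δ·Π!·Σ² = 4/105  (sign +1)
sum: t=0:+1/16 t=1:−1/6 t=2:+1/96 = -3/32
3j²(3 2 3; 1 0 -1) = Δ·Π!·Σ² = 3/140  (sign -1)
combine: 4πI² = 245·4/105·3/140 = 1/5
take √, sign -1: I = -0.12615663

-0.126157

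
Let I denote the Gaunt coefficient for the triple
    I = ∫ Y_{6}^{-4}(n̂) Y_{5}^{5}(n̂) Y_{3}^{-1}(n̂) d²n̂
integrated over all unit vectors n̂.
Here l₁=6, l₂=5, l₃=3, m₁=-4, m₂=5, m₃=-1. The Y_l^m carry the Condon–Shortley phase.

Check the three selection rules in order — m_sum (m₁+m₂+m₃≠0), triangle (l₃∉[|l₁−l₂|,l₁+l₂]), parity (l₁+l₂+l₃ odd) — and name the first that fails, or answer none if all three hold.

azimuthal sum: -4 + 5 − 1 = 0  ✓
1 ≤ 3 ≤ 11 (triangle on l)  ✓
L = 6 + 5 + 3 = 14 (even)  ✓

none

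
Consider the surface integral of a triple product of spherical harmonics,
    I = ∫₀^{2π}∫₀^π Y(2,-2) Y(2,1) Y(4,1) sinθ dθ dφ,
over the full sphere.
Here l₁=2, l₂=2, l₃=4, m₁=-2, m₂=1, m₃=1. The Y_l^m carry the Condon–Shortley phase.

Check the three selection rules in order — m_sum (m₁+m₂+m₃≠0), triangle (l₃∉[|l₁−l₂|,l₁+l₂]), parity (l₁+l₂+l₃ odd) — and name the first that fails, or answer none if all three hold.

none

Σmᵢ = 0  ✓
l₃∈[|l₁−l₂|,l₁+l₂]=[0,4], have l₃=4  ✓
Σlᵢ = 8 ⇒ even  ✓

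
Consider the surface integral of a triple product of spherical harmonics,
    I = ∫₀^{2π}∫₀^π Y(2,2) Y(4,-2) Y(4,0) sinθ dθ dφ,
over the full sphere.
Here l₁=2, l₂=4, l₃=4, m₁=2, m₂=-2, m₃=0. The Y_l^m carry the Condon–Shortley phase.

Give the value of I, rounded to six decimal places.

Rules hold: Σm=0, L=10 even, 2≤4≤6.
N = 5·9·9 = 405
Δ = 2!·2!·6!/11! = 1/13860
Racah Σ t=0..2: t=0:+1/192 t=1:−1/36 t=2:+1/192 = -5/288
⇒ 3j(2 4 4; 0 0 0)² = 20/693, sgn -1
Racah Σ t=0..0: t=0:+1/192 = 1/192
⇒ 3j(2 4 4; 2 -2 0)² = 3/77, sgn +1
4πI² = N·(3j₀)²·(3jₘ)² = 2700/5929
I = -1·√(0.455389/4π) = -0.19036462

-0.190365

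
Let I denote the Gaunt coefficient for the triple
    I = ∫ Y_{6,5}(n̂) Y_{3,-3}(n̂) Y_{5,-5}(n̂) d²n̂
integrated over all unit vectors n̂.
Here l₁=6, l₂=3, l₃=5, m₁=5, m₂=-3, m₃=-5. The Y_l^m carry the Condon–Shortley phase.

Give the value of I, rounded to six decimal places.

Σmᵢ = -3 ≠ 0, so the φ-integral vanishes; I = 0

0.000000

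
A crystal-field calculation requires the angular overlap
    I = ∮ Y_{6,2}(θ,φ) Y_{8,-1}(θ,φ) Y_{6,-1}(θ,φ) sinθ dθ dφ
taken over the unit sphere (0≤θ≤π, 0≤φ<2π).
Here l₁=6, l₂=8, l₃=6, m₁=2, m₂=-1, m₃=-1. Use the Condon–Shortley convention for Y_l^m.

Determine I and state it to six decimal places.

m-sum 0 ✓  L=20 even ✓  2≤6≤14 ✓
Π(2lᵢ+1) = 13×17×13 = 2873
triangle coeff Δ(6,8,6) = 1/1309458150
Σ_t [2,6]: t=2:+1/49766400 t=3:−1/3110400 t=4:+1/1327104 t=5:−1/3110400 t=6:+1/49766400 = 1/6635520
(3j)²=350/46189 [(6 8 6; 0 0 0)], sign=+1
Σ_t [0,4]: t=0:+1/4877107200 t=1:−1/43545600 t=2:+1/4147200 t=3:−1/2488320 t=4:+1/9953280 = -1/12042240
(3j)²=3645/646646 [(6 8 6; 2 -1 -1)], sign=+1
⇒ 4πI² = 91125/742577
I = (+1)√(91125/742577/(4π)) = 0.09881960

0.098820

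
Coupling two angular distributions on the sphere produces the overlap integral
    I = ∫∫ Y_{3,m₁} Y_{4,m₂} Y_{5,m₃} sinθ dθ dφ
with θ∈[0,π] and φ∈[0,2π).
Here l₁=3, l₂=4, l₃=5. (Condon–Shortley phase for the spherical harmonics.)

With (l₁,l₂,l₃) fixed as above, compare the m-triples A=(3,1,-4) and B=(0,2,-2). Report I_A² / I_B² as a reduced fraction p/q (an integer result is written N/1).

135/2

Shared (l₁,l₂,l₃)=(3,4,5): N and (l;000)² cancel in I_A²/I_B².
A: Δ = 2!·4!·6!/13! = 1/180180; Racah Σ t=0..0: t=0:+1/5760 = 1/5760; ⇒ 3j(3 4 5; 3 1 -4)² = 9/286, sgn -1
B: Δ = 2!·4!·6!/13! = 1/180180; Racah Σ t=0..2: t=0:+1/8640 t=1:−1/480 t=2:+1/576 = -1/4320; ⇒ 3j(3 4 5; 0 2 -2)² = 1/2145, sgn +1
I_A²/I_B² = (9/286)/(1/2145) = 135/2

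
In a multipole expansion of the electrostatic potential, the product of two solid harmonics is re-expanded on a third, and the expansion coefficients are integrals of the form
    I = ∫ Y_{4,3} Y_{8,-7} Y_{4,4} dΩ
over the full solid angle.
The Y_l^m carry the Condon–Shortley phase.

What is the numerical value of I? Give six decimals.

-0.268662

Checks pass: Σm=0; 16 even; l₃=4∈[4,12].
(2·4+1)(2·8+1)(2·4+1) = 1377
Δ: 8! 0! 8! / 17! → 1/218790
sum: t=4:+1/331776 = 1/331776
3j²(4 8 4; 0 0 0) = Δ·Π!·Σ² = 490/21879  (sign +1)
sum: t=1:−1/203212800 = -1/203212800
3j²(4 8 4; 3 -7 4) = Δ·Π!·Σ² = 1/34  (sign -1)
combine: 4πI² = 1377·490/21879·1/34 = 2205/2431
take √, sign -1: I = -0.26866240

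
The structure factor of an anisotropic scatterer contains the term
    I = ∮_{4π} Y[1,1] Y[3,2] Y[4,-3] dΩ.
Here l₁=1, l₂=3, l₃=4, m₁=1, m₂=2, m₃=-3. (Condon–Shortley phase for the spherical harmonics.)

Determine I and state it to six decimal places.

Checks pass: Σm=0; 8 even; l₃=4∈[2,4].
(2·1+1)(2·3+1)(2·4+1) = 189
Δ: 0! 2! 6! / 9! → 1/252
sum: t=0:+1/36 = 1/36
3j²(1 3 4; 0 0 0) = Δ·Π!·Σ² = 4/63  (sign +1)
sum: t=0:+1/240 = 1/240
3j²(1 3 4; 1 2 -3) = Δ·Π!·Σ² = 1/12  (sign -1)
combine: 4πI² = 189·4/63·1/12 = 1/1
take √, sign -1: I = -0.28209479

-0.282095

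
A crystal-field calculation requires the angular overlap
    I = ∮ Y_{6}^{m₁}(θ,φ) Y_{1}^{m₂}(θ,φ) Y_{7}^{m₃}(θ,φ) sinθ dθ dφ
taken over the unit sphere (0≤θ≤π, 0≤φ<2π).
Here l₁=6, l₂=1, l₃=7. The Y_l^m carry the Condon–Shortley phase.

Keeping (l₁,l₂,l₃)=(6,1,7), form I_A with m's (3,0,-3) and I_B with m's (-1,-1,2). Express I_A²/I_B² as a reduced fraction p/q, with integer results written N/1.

10/9

l's match ⇒ only the (l;m) 3-j factors differ between A and B.
A: triangle coeff Δ(6,1,7) = 1/1365; Σ_t [0,0]: t=0:+1/2177280 = 1/2177280; (3j)²=8/273 [(6 1 7; 3 0 -3)], sign=+1
B: triangle coeff Δ(6,1,7) = 1/1365; Σ_t [0,0]: t=0:+1/1209600 = 1/1209600; (3j)²=12/455 [(6 1 7; -1 -1 2)], sign=-1
I_A²/I_B² = (8/273)/(12/455) = 10/9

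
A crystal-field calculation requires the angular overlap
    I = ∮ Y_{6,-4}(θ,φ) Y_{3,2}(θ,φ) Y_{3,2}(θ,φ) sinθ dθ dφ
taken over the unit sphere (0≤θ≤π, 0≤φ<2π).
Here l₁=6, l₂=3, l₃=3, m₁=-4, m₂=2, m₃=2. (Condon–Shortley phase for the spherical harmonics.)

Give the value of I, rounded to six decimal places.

Rules hold: Σm=0, L=12 even, 3≤3≤9.
N = 13·7·7 = 637
Δ = 6!·6!·0!/13! = 1/12012
Racah Σ t=3..3: t=3:−1/1296 = -1/1296
⇒ 3j(6 3 3; 0 0 0)² = 100/3003, sgn +1
Racah Σ t=5..5: t=5:−1/14400 = -1/14400
⇒ 3j(6 3 3; -4 2 2)² = 6/143, sgn +1
4πI² = N·(3j₀)²·(3jₘ)² = 1400/1573
I = +1·√(0.890019/4π) = 0.26613055

0.266131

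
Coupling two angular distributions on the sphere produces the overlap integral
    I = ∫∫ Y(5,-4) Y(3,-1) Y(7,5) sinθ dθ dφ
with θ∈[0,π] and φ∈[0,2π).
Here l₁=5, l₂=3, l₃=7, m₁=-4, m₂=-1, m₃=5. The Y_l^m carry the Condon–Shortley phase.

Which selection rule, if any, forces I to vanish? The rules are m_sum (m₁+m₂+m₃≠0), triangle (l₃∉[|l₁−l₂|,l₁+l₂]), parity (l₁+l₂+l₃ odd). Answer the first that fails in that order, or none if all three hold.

azimuthal sum: -4 − 1 + 5 = 0  ✓
2 ≤ 7 ≤ 8 (triangle on l)  ✓
L = 5 + 3 + 7 = 15 (odd)  ✗

parity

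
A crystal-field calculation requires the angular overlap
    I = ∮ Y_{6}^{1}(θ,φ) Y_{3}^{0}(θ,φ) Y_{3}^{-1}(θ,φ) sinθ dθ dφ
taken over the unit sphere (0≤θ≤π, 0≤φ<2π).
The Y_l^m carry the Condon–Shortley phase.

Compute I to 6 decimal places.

-0.221775

Rules hold: Σm=0, L=12 even, 3≤3≤9.
N = 13·7·7 = 637
Δ = 6!·6!·0!/13! = 1/12012
Racah Σ t=3..3: t=3:−1/1296 = -1/1296
⇒ 3j(6 3 3; 0 0 0)² = 100/3003, sgn +1
Racah Σ t=3..3: t=3:−1/1728 = -1/1728
⇒ 3j(6 3 3; 1 0 -1)² = 25/858, sgn -1
4πI² = N·(3j₀)²·(3jₘ)² = 8750/14157
I = -1·√(0.618069/4π) = -0.22177545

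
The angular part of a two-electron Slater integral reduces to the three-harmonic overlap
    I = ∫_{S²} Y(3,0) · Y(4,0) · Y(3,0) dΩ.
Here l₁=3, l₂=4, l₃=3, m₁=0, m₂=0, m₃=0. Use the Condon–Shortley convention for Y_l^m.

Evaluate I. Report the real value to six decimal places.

0.153870

m-sum 0 ✓  L=10 even ✓  1≤3≤7 ✓
Π(2lᵢ+1) = 7×9×7 = 441
triangle coeff Δ(3,4,3) = 1/34650
Σ_t [1,3]: t=1:−1/72 t=2:+1/16 t=3:−1/72 = 5/144
(3j)²=2/77 [(3 4 3; 0 0 0)], sign=-1
(m-triple is (0,0,0) — same symbol as above.)
⇒ 4πI² = 36/121
I = (+1)√(36/121/(4π)) = 0.15386989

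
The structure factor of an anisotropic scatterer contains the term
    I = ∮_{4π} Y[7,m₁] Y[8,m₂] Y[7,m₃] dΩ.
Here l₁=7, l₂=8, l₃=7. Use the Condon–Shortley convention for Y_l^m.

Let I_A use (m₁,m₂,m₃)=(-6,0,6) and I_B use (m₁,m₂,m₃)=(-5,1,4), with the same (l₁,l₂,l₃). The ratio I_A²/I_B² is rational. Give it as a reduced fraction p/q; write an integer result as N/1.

142129/33282

Shared (l₁,l₂,l₃)=(7,8,7): N and (l;000)² cancel in I_A²/I_B².
A: Δ = 8!·6!·8!/23! = 1/22086194130; Racah Σ t=7..8: t=7:−1/18289152000 t=8:+1/195084288000 = -29/585252864000; ⇒ 3j(7 8 7; -6 0 6)² = 10933/1560090, sgn +1
B: Δ = 8!·6!·8!/23! = 1/22086194130; Racah Σ t=6..8: t=6:+1/746496000 t=7:−1/870912000 t=8:+1/9754214400 = 43/146313216000; ⇒ 3j(7 8 7; -5 1 4)² = 5547/3380195, sgn -1
I_A²/I_B² = (10933/1560090)/(5547/3380195) = 142129/33282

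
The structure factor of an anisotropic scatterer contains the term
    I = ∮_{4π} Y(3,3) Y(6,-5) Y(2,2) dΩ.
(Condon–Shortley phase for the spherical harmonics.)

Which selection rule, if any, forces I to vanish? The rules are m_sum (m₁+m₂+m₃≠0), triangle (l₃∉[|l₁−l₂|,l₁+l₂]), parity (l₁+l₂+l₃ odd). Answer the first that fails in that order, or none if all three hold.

triangle

Σmᵢ = 0  ✓
l₃∈[|l₁−l₂|,l₁+l₂]=[3,9], have l₃=2  ✗
Σlᵢ = 11 ⇒ odd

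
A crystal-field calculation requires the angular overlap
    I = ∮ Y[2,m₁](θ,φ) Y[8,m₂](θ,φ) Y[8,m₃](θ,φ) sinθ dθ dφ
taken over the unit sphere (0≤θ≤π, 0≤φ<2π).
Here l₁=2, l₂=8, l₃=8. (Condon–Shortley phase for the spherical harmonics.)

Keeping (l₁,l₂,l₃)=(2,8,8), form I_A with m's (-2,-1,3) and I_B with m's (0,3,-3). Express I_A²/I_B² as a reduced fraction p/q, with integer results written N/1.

154/45

l's match ⇒ only the (l;m) 3-j factors differ between A and B.
A: triangle coeff Δ(2,8,8) = 1/348840; Σ_t [2,2]: t=2:+1/174182400 = 1/174182400; (3j)²=77/3876 [(2 8 8; -2 -1 3)], sign=-1
B: triangle coeff Δ(2,8,8) = 1/348840; Σ_t [0,2]: t=0:+1/958003200 t=1:−1/87091200 t=2:+1/174182400 = -1/212889600; (3j)²=15/2584 [(2 8 8; 0 3 -3)], sign=+1
I_A²/I_B² = (77/3876)/(15/2584) = 154/45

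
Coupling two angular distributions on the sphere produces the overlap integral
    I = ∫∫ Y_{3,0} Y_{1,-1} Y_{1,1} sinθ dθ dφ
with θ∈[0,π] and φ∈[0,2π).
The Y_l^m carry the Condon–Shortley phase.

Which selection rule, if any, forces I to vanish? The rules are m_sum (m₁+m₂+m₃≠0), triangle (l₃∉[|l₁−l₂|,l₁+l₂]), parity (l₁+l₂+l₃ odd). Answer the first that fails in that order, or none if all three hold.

m₁+m₂+m₃ = 0 − 1 + 1 = 0  ✓
triangle: |3−1|=2 ≤ l₃=1 ≤ 3+1=4  ✗
parity: l₁+l₂+l₃ = 5 is odd

triangle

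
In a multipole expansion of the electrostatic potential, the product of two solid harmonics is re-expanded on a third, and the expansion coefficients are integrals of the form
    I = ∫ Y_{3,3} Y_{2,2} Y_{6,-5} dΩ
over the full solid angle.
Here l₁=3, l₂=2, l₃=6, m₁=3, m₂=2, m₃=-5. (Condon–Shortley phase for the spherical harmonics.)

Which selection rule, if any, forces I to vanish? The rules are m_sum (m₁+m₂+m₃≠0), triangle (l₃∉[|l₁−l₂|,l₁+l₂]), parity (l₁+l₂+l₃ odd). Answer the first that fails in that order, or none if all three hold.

Σmᵢ = 0  ✓
l₃∈[|l₁−l₂|,l₁+l₂]=[1,5], have l₃=6  ✗
Σlᵢ = 11 ⇒ odd

triangle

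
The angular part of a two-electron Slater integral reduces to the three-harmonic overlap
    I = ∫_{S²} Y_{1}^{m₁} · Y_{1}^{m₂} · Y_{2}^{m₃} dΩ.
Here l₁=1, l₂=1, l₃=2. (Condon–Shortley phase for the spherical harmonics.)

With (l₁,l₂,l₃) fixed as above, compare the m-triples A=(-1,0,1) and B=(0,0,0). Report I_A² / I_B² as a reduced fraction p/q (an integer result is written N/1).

3/4

l's match ⇒ only the (l;m) 3-j factors differ between A and B.
A: triangle coeff Δ(1,1,2) = 1/30; Σ_t [0,0]: t=0:+1/2 = 1/2; (3j)²=1/10 [(1 1 2; -1 0 1)], sign=-1
B: triangle coeff Δ(1,1,2) = 1/30; Σ_t [0,0]: t=0:+1/1 = 1/1; (3j)²=2/15 [(1 1 2; 0 0 0)], sign=+1
I_A²/I_B² = (1/10)/(2/15) = 3/4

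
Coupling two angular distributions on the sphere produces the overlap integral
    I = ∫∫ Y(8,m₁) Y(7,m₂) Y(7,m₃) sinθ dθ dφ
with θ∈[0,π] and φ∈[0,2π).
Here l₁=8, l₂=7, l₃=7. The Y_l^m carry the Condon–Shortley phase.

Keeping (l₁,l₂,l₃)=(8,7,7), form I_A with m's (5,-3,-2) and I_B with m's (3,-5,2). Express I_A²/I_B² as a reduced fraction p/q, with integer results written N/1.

429/1445

l's match ⇒ only the (l;m) 3-j factors differ between A and B.
A: triangle coeff Δ(8,7,7) = 1/22086194130; Σ_t [0,3]: t=0:+1/1393459200 t=1:−1/261273600 t=2:+1/348364800 t=3:−1/3483648000 = -11/20901888000; (3j)²=66/37145 [(8 7 7; 5 -3 -2)], sign=+1
B: triangle coeff Δ(8,7,7) = 1/22086194130; Σ_t [0,2]: t=0:+1/1393459200 t=1:−1/348364800 t=2:+1/746496000 = -17/20901888000; (3j)²=34/5681 [(8 7 7; 3 -5 2)], sign=+1
I_A²/I_B² = (66/37145)/(34/5681) = 429/1445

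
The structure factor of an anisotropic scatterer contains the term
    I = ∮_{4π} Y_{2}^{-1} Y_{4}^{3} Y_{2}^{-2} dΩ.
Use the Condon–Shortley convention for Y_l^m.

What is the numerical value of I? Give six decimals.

Rules hold: Σm=0, L=8 even, 2≤2≤6.
N = 5·9·5 = 225
Δ = 4!·0!·4!/9! = 1/630
Racah Σ t=2..2: t=2:+1/16 = 1/16
⇒ 3j(2 4 2; 0 0 0)² = 2/35, sgn +1
Racah Σ t=3..3: t=3:−1/144 = -1/144
⇒ 3j(2 4 2; -1 3 -2)² = 1/18, sgn -1
4πI² = N·(3j₀)²·(3jₘ)² = 5/7
I = -1·√(0.714286/4π) = -0.23841361

-0.238414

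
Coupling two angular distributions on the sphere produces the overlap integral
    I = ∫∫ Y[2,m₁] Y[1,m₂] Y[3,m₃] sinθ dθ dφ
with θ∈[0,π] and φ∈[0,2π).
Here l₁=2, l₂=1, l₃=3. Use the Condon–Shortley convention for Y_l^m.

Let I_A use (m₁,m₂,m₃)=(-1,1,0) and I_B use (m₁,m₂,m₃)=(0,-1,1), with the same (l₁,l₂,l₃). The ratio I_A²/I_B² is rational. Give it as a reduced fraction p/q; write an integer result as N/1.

l's match ⇒ only the (l;m) 3-j factors differ between A and B.
A: triangle coeff Δ(2,1,3) = 1/105; Σ_t [0,0]: t=0:+1/12 = 1/12; (3j)²=1/35 [(2 1 3; -1 1 0)], sign=-1
B: triangle coeff Δ(2,1,3) = 1/105; Σ_t [0,0]: t=0:+1/8 = 1/8; (3j)²=2/35 [(2 1 3; 0 -1 1)], sign=+1
I_A²/I_B² = (1/35)/(2/35) = 1/2

1/2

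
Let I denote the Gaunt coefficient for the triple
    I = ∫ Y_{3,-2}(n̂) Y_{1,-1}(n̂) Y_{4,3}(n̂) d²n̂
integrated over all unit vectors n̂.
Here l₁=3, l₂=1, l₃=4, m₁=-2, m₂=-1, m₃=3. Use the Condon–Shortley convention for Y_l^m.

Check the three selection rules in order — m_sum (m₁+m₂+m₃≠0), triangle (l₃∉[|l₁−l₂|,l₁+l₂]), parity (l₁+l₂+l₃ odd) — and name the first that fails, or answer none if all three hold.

m₁+m₂+m₃ = -2 − 1 + 3 = 0  ✓
triangle: |3−1|=2 ≤ l₃=4 ≤ 3+1=4  ✓
parity: l₁+l₂+l₃ = 8 is even  ✓

none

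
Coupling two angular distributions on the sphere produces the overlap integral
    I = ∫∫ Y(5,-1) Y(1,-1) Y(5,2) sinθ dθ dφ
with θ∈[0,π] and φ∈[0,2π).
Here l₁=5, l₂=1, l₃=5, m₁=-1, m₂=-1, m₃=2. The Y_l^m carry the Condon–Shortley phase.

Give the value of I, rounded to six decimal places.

l₁+l₂+l₃=11 is odd: 3j(l;000)=0 ⇒ I=0

0.000000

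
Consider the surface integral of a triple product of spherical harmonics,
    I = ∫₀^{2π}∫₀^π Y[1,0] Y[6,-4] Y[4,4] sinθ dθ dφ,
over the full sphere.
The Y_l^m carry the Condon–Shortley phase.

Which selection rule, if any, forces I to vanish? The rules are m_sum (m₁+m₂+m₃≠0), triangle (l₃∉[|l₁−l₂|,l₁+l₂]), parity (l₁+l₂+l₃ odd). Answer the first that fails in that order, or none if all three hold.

triangle

azimuthal sum: 0 − 4 + 4 = 0  ✓
5 ≤ 4 ≤ 7 (triangle on l)  ✗
L = 1 + 6 + 4 = 11 (odd)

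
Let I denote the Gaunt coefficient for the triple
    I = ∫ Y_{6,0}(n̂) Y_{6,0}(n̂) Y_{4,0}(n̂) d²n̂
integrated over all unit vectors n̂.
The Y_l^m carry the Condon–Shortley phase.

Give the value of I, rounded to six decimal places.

0.126716

Checks pass: Σm=0; 16 even; l₃=4∈[0,12].
(2·6+1)(2·6+1)(2·4+1) = 1521
Δ: 8! 4! 4! / 17! → 1/15315300
sum: t=2:+1/829440 t=3:−1/25920 t=4:+1/9216 t=5:−1/25920 t=6:+1/829440 = 7/207360
3j²(6 6 4; 0 0 0) = Δ·Π!·Σ² = 28/2431  (sign +1)
(m-triple is (0,0,0) — same symbol as above.)
combine: 4πI² = 1521·28/2431·28/2431 = 7056/34969
take √, sign +1: I = 0.12671638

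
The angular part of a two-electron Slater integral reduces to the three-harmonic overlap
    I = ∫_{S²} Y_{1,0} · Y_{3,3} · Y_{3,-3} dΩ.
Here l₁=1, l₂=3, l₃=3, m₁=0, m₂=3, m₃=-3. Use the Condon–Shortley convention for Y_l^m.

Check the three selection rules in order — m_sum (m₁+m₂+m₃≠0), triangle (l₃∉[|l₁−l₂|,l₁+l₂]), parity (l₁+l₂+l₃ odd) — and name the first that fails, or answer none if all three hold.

m₁+m₂+m₃ = 0 + 3 − 3 = 0  ✓
triangle: |1−3|=2 ≤ l₃=3 ≤ 1+3=4  ✓
parity: l₁+l₂+l₃ = 7 is odd  ✗

parity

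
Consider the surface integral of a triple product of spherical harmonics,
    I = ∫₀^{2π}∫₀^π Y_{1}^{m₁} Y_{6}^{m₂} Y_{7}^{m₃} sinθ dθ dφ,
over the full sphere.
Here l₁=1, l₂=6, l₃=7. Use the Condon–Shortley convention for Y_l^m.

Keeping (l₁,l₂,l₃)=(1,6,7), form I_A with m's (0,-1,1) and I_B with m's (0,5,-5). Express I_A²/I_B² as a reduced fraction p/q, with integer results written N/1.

2/1

l's match ⇒ only the (l;m) 3-j factors differ between A and B.
A: triangle coeff Δ(1,6,7) = 1/1365; Σ_t [0,0]: t=0:+1/604800 = 1/604800; (3j)²=16/455 [(1 6 7; 0 -1 1)], sign=+1
B: triangle coeff Δ(1,6,7) = 1/1365; Σ_t [0,0]: t=0:+1/39916800 = 1/39916800; (3j)²=8/455 [(1 6 7; 0 5 -5)], sign=+1
I_A²/I_B² = (16/455)/(8/455) = 2/1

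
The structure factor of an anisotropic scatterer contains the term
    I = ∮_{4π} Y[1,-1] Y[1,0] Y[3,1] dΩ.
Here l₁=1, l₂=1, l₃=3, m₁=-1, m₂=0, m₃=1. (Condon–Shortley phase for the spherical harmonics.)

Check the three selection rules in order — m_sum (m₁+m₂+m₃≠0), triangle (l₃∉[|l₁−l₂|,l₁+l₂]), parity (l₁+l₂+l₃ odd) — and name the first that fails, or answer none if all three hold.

Σmᵢ = 0  ✓
l₃∈[|l₁−l₂|,l₁+l₂]=[0,2], have l₃=3  ✗
Σlᵢ = 5 ⇒ odd

triangle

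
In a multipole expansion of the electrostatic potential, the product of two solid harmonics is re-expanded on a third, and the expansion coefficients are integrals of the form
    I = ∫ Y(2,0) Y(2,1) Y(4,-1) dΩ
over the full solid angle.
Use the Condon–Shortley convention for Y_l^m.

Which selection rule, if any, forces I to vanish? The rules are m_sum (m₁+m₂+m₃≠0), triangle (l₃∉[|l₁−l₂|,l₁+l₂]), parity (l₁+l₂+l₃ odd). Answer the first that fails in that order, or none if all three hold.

m₁+m₂+m₃ = 0 + 1 − 1 = 0  ✓
triangle: |2−2|=0 ≤ l₃=4 ≤ 2+2=4  ✓
parity: l₁+l₂+l₃ = 8 is even  ✓

none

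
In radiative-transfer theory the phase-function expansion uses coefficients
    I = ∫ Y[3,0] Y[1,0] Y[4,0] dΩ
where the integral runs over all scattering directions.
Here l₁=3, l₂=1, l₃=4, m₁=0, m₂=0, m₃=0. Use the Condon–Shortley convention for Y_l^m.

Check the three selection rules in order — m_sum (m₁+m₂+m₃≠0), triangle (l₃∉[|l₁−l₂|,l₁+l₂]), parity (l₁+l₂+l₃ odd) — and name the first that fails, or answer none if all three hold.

Σmᵢ = 0  ✓
l₃∈[|l₁−l₂|,l₁+l₂]=[2,4], have l₃=4  ✓
Σlᵢ = 8 ⇒ even  ✓

none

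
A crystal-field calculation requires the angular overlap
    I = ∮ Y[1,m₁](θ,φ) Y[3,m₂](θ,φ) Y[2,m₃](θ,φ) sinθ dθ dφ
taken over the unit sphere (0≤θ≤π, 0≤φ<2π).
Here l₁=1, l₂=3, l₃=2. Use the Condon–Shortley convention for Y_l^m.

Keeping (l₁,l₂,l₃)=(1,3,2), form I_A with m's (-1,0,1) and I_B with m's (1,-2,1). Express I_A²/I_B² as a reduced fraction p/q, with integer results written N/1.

Shared (l₁,l₂,l₃)=(1,3,2): N and (l;000)² cancel in I_A²/I_B².
A: Δ = 2!·0!·4!/7! = 1/105; Racah Σ t=2..2: t=2:+1/12 = 1/12; ⇒ 3j(1 3 2; -1 0 1)² = 1/35, sgn -1
B: Δ = 2!·0!·4!/7! = 1/105; Racah Σ t=0..0: t=0:+1/12 = 1/12; ⇒ 3j(1 3 2; 1 -2 1)² = 2/21, sgn -1
I_A²/I_B² = (1/35)/(2/21) = 3/10

3/10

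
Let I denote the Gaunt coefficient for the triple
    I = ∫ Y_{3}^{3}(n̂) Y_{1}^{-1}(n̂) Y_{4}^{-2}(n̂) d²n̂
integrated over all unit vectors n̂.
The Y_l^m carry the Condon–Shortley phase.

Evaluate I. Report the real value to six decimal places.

Checks pass: Σm=0; 8 even; l₃=4∈[2,4].
(2·3+1)(2·1+1)(2·4+1) = 189
Δ: 0! 6! 2! / 9! → 1/252
sum: t=0:+1/36 = 1/36
3j²(3 1 4; 0 0 0) = Δ·Π!·Σ² = 4/63  (sign +1)
sum: t=0:+1/1440 = 1/1440
3j²(3 1 4; 3 -1 -2) = Δ·Π!·Σ² = 1/252  (sign +1)
combine: 4πI² = 189·4/63·1/252 = 1/21
take √, sign +1: I = 0.06155813

0.061558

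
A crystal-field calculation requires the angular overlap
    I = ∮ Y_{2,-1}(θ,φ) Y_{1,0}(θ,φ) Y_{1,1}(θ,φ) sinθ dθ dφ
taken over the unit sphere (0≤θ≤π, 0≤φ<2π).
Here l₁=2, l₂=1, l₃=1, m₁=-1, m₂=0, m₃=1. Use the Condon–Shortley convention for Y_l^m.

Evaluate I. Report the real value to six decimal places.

-0.218510

Rules hold: Σm=0, L=4 even, 1≤1≤3.
N = 5·3·3 = 45
Δ = 2!·2!·0!/5! = 1/30
Racah Σ t=1..1: t=1:−1/1 = -1/1
⇒ 3j(2 1 1; 0 0 0)² = 2/15, sgn +1
Racah Σ t=1..1: t=1:−1/2 = -1/2
⇒ 3j(2 1 1; -1 0 1)² = 1/10, sgn -1
4πI² = N·(3j₀)²·(3jₘ)² = 3/5
I = -1·√(0.6/4π) = -0.21850969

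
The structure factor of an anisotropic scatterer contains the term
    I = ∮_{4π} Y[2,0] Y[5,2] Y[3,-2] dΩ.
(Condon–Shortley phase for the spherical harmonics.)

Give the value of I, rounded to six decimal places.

0.190188

Checks pass: Σm=0; 10 even; l₃=3∈[3,7].
(2·2+1)(2·5+1)(2·3+1) = 385
Δ: 4! 0! 6! / 11! → 1/2310
sum: t=2:+1/144 = 1/144
3j²(2 5 3; 0 0 0) = Δ·Π!·Σ² = 10/231  (sign -1)
sum: t=2:+1/480 = 1/480
3j²(2 5 3; 0 2 -2) = Δ·Π!·Σ² = 3/110  (sign -1)
combine: 4πI² = 385·10/231·3/110 = 5/11
take √, sign +1: I = 0.19018827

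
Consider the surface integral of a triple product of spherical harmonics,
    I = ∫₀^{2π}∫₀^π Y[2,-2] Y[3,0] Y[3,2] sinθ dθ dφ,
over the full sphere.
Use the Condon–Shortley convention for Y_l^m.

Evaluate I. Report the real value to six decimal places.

Checks pass: Σm=0; 8 even; l₃=3∈[1,5].
(2·2+1)(2·3+1)(2·3+1) = 245
Δ: 2! 2! 4! / 9! → 1/3780
sum: t=0:+1/24 t=1:−1/4 t=2:+1/24 = -1/6
3j²(2 3 3; 0 0 0) = Δ·Π!·Σ² = 4/105  (sign +1)
sum: t=2:+1/24 = 1/24
3j²(2 3 3; -2 0 2) = Δ·Π!·Σ² = 1/21  (sign -1)
combine: 4πI² = 245·4/105·1/21 = 4/9
take √, sign -1: I = -0.18806319

-0.188063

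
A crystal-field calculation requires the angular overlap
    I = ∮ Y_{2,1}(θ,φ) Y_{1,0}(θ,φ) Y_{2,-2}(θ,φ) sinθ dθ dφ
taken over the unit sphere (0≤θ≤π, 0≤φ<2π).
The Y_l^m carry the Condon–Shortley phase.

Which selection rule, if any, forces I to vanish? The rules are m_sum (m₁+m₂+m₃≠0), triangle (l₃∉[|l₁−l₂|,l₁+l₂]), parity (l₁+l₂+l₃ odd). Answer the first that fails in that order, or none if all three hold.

m₁+m₂+m₃ = 1 + 0 − 2 = -1  ✗
triangle: |2−1|=1 ≤ l₃=2 ≤ 2+1=3
parity: l₁+l₂+l₃ = 5 is odd

m_sum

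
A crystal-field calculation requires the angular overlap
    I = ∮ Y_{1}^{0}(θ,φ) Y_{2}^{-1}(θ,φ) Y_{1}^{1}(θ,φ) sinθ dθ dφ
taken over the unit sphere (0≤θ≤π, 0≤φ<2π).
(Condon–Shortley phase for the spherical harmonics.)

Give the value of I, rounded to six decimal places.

m-sum 0 ✓  L=4 even ✓  1≤1≤3 ✓
Π(2lᵢ+1) = 3×5×3 = 45
triangle coeff Δ(1,2,1) = 1/30
Σ_t [1,1]: t=1:−1/1 = -1/1
(3j)²=2/15 [(1 2 1; 0 0 0)], sign=+1
Σ_t [1,1]: t=1:−1/2 = -1/2
(3j)²=1/10 [(1 2 1; 0 -1 1)], sign=-1
⇒ 4πI² = 3/5
I = (-1)√(3/5/(4π)) = -0.21850969

-0.218510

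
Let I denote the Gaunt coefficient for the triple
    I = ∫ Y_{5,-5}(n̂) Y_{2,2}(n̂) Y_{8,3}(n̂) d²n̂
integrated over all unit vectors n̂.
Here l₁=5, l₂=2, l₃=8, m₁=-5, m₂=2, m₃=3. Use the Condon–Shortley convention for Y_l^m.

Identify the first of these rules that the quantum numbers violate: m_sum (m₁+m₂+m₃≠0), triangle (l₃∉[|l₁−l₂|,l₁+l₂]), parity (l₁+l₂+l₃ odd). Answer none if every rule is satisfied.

m₁+m₂+m₃ = -5 + 2 + 3 = 0  ✓
triangle: |5−2|=3 ≤ l₃=8 ≤ 5+2=7  ✗
parity: l₁+l₂+l₃ = 15 is odd

triangle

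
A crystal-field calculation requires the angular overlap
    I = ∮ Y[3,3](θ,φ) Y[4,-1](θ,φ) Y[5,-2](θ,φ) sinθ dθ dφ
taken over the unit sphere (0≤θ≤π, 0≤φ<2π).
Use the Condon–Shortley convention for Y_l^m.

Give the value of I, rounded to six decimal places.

-0.179179

Rules hold: Σm=0, L=12 even, 1≤5≤7.
N = 7·9·11 = 693
Δ = 2!·4!·6!/13! = 1/180180
Racah Σ t=0..2: t=0:+1/576 t=1:−1/144 t=2:+1/576 = -1/288
⇒ 3j(3 4 5; 0 0 0)² = 20/1001, sgn +1
Racah Σ t=0..0: t=0:+1/1728 = 1/1728
⇒ 3j(3 4 5; 3 -1 -2)² = 25/858, sgn -1
4πI² = N·(3j₀)²·(3jₘ)² = 750/1859
I = -1·√(0.403443/4π) = -0.17917854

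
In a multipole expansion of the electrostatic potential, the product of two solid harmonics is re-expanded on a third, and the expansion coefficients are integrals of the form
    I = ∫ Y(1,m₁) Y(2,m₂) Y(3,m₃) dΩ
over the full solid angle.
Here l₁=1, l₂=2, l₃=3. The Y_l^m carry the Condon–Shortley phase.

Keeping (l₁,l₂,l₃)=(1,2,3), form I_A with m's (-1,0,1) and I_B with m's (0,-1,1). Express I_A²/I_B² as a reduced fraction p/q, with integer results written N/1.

Same 1,2,3: normalisation and zero-m 3j drop out of the ratio.
A: Δ: 0! 2! 4! / 7! → 1/105; sum: t=0:+1/8 = 1/8; 3j²(1 2 3; -1 0 1) = Δ·Π!·Σ² = 2/35  (sign +1)
B: Δ: 0! 2! 4! / 7! → 1/105; sum: t=0:+1/6 = 1/6; 3j²(1 2 3; 0 -1 1) = Δ·Π!·Σ² = 8/105  (sign +1)
I_A²/I_B² = (2/35)/(8/105) = 3/4

3/4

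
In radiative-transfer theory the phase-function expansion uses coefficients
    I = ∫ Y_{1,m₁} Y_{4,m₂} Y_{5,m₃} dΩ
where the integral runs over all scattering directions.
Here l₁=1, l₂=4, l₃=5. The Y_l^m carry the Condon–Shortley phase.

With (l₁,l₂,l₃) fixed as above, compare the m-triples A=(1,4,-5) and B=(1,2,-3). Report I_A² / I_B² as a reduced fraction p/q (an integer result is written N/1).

l's match ⇒ only the (l;m) 3-j factors differ between A and B.
A: triangle coeff Δ(1,4,5) = 1/495; Σ_t [0,0]: t=0:+1/80640 = 1/80640; (3j)²=1/11 [(1 4 5; 1 4 -5)], sign=+1
B: triangle coeff Δ(1,4,5) = 1/495; Σ_t [0,0]: t=0:+1/2880 = 1/2880; (3j)²=28/495 [(1 4 5; 1 2 -3)], sign=+1
I_A²/I_B² = (1/11)/(28/495) = 45/28

45/28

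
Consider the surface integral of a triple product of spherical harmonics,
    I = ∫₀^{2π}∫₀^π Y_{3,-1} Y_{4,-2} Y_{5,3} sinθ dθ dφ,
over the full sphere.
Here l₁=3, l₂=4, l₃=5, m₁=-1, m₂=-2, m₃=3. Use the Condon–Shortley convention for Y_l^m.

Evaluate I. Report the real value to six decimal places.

-0.144236

Rules hold: Σm=0, L=12 even, 1≤5≤7.
N = 7·9·11 = 693
Δ = 2!·4!·6!/13! = 1/180180
Racah Σ t=0..2: t=0:+1/576 t=1:−1/144 t=2:+1/576 = -1/288
⇒ 3j(3 4 5; 0 0 0)² = 20/1001, sgn +1
Racah Σ t=0..2: t=0:+1/2304 t=1:−1/720 t=2:+1/5760 = -1/1280
⇒ 3j(3 4 5; -1 -2 3)² = 27/1430, sgn -1
4πI² = N·(3j₀)²·(3jₘ)² = 486/1859
I = -1·√(0.261431/4π) = -0.14423595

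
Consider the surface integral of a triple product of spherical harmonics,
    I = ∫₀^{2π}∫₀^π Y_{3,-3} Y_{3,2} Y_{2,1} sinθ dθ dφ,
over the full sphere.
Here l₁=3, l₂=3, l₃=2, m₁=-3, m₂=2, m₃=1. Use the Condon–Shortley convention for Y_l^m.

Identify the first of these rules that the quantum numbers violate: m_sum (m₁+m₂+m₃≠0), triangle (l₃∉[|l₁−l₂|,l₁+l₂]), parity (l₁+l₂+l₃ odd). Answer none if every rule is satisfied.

m₁+m₂+m₃ = -3 + 2 + 1 = 0  ✓
triangle: |3−3|=0 ≤ l₃=2 ≤ 3+3=6  ✓
parity: l₁+l₂+l₃ = 8 is even  ✓

none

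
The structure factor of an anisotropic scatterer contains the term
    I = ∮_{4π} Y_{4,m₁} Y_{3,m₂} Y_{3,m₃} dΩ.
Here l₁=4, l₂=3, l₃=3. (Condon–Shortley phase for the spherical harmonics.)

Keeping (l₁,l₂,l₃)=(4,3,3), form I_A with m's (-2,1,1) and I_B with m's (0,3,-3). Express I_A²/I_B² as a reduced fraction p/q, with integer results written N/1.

40/9

Same 4,3,3: normalisation and zero-m 3j drop out of the ratio.
A: Δ: 4! 4! 2! / 11! → 1/34650; sum: t=2:+1/192 t=3:−1/36 t=4:+1/192 = -5/288; 3j²(4 3 3; -2 1 1) = Δ·Π!·Σ² = 20/693  (sign -1)
B: Δ: 4! 4! 2! / 11! → 1/34650; sum: t=4:+1/1152 = 1/1152; 3j²(4 3 3; 0 3 -3) = Δ·Π!·Σ² = 1/154  (sign +1)
I_A²/I_B² = (20/693)/(1/154) = 40/9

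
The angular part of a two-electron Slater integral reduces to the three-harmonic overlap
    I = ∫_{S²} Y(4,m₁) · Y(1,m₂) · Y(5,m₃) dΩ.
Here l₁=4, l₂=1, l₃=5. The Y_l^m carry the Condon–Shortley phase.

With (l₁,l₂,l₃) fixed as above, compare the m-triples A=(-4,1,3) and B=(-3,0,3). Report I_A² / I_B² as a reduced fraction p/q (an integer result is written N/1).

Shared (l₁,l₂,l₃)=(4,1,5): N and (l;000)² cancel in I_A²/I_B².
A: Δ = 0!·8!·2!/11! = 1/495; Racah Σ t=0..0: t=0:+1/80640 = 1/80640; ⇒ 3j(4 1 5; -4 1 3)² = 1/495, sgn +1
B: Δ = 0!·8!·2!/11! = 1/495; Racah Σ t=0..0: t=0:+1/5040 = 1/5040; ⇒ 3j(4 1 5; -3 0 3)² = 16/495, sgn +1
I_A²/I_B² = (1/495)/(16/495) = 1/16

1/16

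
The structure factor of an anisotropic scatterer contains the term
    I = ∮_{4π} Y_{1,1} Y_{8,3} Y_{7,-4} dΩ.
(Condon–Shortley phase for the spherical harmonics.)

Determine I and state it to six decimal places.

m-sum 0 ✓  L=16 even ✓  7≤7≤9 ✓
Π(2lᵢ+1) = 3×17×15 = 765
triangle coeff Δ(1,8,7) = 1/2040
Σ_t [1,1]: t=1:−1/25401600 = -1/25401600
(3j)²=8/255 [(1 8 7; 0 0 0)], sign=+1
Σ_t [0,0]: t=0:+1/479001600 = 1/479001600
(3j)²=1/204 [(1 8 7; 1 3 -4)], sign=-1
⇒ 4πI² = 2/17
I = (-1)√(2/17/(4π)) = -0.09675772

-0.096758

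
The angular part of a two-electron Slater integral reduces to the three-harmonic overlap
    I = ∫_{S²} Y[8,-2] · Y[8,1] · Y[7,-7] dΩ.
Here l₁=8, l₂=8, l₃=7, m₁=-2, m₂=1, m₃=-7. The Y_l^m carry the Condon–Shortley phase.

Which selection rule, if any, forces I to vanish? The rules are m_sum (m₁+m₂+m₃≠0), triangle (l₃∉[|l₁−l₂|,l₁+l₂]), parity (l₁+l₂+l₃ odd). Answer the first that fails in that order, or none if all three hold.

m₁+m₂+m₃ = -2 + 1 − 7 = -8  ✗
triangle: |8−8|=0 ≤ l₃=7 ≤ 8+8=16
parity: l₁+l₂+l₃ = 23 is odd

m_sum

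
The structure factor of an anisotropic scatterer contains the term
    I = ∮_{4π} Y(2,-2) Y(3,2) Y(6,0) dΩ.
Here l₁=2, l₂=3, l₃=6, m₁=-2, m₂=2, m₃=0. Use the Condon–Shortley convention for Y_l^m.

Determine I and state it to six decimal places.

l₃=6 ∉ [1,5] — triangle fails ⇒ I = 0

0.000000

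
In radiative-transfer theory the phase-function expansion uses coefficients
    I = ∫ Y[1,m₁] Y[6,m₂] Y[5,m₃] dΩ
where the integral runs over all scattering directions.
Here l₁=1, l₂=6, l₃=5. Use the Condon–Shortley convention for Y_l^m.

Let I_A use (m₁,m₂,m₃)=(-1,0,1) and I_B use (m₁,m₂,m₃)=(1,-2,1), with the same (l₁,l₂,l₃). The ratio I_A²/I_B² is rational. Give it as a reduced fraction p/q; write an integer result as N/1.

15/28

Shared (l₁,l₂,l₃)=(1,6,5): N and (l;000)² cancel in I_A²/I_B².
A: Δ = 2!·0!·10!/13! = 1/858; Racah Σ t=2..2: t=2:+1/34560 = 1/34560; ⇒ 3j(1 6 5; -1 0 1)² = 5/286, sgn +1
B: Δ = 2!·0!·10!/13! = 1/858; Racah Σ t=0..0: t=0:+1/34560 = 1/34560; ⇒ 3j(1 6 5; 1 -2 1)² = 14/429, sgn +1
I_A²/I_B² = (5/286)/(14/429) = 15/28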